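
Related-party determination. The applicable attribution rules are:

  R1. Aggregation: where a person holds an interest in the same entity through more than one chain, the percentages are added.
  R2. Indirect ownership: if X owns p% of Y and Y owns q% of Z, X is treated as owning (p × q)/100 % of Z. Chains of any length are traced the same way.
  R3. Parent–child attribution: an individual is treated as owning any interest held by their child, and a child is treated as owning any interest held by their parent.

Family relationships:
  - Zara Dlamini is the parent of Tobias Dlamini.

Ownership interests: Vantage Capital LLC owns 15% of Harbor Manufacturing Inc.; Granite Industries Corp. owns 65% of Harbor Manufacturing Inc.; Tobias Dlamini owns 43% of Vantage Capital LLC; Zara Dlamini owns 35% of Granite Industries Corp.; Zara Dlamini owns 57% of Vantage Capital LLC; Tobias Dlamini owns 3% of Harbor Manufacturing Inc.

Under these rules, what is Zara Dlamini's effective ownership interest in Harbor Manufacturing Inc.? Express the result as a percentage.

By parent–child attribution (R3), Zara Dlamini is treated as also owning Tobias Dlamini's interest in Vantage Capital LLC, giving 57% + 43% = 100%.
By parent–child attribution (R3), Zara Dlamini is treated as owning Tobias Dlamini's 3% interest in Harbor Manufacturing Inc.
Chain via Vantage Capital LLC (R2): 100% × 15% = 15% of Harbor Manufacturing Inc.
Chain via Granite Industries Corp. (R2): 35% × 65% = 22.75% of Harbor Manufacturing Inc.
Direct interest in Harbor Manufacturing Inc: 3%.
Aggregating (R1): 15% + 22.75% + 3% = 40.75%.

40.75%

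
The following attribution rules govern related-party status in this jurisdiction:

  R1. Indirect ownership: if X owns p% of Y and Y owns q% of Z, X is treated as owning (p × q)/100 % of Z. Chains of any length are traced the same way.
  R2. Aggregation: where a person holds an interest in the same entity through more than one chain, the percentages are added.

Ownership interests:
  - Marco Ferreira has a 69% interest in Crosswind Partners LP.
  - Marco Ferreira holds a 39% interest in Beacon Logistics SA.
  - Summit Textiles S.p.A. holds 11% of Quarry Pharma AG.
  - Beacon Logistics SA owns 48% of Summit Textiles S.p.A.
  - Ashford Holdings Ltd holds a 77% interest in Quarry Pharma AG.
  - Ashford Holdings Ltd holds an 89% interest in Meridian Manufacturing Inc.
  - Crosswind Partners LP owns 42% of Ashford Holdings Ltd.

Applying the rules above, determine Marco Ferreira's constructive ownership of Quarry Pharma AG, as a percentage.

Chain via Beacon Logistics SA → Summit Textiles S.p.A. (R1): 39% × 48% × 11% = 2.0592% of Quarry Pharma AG.
Chain via Crosswind Partners LP → Ashford Holdings Ltd (R1): 69% × 42% × 77% = 22.3146% of Quarry Pharma AG.
Aggregating (R2): 2.0592% + 22.3146% = 24.3738%.

24.3738%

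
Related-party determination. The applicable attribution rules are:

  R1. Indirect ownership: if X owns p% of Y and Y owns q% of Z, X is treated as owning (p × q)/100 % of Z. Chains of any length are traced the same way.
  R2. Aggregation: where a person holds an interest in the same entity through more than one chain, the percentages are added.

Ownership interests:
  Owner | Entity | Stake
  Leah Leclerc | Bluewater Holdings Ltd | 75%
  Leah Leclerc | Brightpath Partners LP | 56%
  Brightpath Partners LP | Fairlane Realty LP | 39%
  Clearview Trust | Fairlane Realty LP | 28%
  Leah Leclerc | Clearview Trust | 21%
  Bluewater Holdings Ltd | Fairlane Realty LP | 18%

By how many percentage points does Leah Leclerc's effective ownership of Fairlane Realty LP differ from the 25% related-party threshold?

Chain via Bluewater Holdings Ltd (R1): 75% × 18% = 13.5% of Fairlane Realty LP.
Chain via Clearview Trust (R1): 21% × 28% = 5.88% of Fairlane Realty LP.
Chain via Brightpath Partners LP (R1): 56% × 39% = 21.84% of Fairlane Realty LP.
Aggregating (R2): 13.5% + 5.88% + 21.84% = 41.22%.
41.22% exceeds the 25% threshold by 16.22 percentage points.

16.22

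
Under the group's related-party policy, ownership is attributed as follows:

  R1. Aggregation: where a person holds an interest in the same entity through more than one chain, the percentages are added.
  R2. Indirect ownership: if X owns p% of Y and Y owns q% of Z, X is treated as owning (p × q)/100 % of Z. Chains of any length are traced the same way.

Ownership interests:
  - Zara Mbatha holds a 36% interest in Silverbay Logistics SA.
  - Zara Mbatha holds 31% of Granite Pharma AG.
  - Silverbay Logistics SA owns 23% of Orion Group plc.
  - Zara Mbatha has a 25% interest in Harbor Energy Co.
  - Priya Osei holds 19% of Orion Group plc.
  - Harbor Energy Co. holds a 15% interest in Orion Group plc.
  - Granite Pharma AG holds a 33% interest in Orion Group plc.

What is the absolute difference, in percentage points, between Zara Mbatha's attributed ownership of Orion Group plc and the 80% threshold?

Chain via Silverbay Logistics SA (R2): 36% × 23% = 8.28% of Orion Group plc.
Chain via Harbor Energy Co. (R2): 25% × 15% = 3.75% of Orion Group plc.
Chain via Granite Pharma AG (R2): 31% × 33% = 10.23% of Orion Group plc.
Aggregating (R1): 8.28% + 3.75% + 10.23% = 22.26%.
22.26% falls short of the 80% threshold by 57.74 percentage points.

57.74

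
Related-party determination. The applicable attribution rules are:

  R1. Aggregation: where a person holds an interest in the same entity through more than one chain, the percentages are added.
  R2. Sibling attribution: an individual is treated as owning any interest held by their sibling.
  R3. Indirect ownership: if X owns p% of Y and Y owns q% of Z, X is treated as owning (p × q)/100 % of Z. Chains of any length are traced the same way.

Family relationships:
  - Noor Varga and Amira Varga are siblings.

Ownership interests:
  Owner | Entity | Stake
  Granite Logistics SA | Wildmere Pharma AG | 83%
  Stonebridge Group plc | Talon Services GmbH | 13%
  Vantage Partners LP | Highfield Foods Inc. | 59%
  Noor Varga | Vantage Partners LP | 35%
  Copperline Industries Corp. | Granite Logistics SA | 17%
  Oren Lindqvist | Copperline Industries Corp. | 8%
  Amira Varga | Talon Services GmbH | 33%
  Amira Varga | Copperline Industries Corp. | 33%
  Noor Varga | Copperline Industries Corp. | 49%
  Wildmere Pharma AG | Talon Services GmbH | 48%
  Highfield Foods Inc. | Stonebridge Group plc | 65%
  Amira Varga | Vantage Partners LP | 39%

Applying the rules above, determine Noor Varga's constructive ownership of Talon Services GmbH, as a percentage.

42.242966%

By sibling attribution (R2), Noor Varga is treated as also owning Amira Varga's interest in Copperline Industries Corp, giving 49% + 33% = 82%.
By sibling attribution (R2), Noor Varga is treated as also owning Amira Varga's interest in Vantage Partners LP, giving 35% + 39% = 74%.
By sibling attribution (R2), Noor Varga is treated as owning Amira Varga's 33% interest in Talon Services GmbH.
Chain via Copperline Industries Corp. → Granite Logistics SA → Wildmere Pharma AG (R3): 82% × 17% × 83% × 48% = 5.553696% of Talon Services GmbH.
Chain via Vantage Partners LP → Highfield Foods Inc. → Stonebridge Group plc (R3): 74% × 59% × 65% × 13% = 3.68927% of Talon Services GmbH.
Direct interest in Talon Services GmbH: 33%.
Aggregating (R1): 5.553696% + 3.68927% + 33% = 42.242966%.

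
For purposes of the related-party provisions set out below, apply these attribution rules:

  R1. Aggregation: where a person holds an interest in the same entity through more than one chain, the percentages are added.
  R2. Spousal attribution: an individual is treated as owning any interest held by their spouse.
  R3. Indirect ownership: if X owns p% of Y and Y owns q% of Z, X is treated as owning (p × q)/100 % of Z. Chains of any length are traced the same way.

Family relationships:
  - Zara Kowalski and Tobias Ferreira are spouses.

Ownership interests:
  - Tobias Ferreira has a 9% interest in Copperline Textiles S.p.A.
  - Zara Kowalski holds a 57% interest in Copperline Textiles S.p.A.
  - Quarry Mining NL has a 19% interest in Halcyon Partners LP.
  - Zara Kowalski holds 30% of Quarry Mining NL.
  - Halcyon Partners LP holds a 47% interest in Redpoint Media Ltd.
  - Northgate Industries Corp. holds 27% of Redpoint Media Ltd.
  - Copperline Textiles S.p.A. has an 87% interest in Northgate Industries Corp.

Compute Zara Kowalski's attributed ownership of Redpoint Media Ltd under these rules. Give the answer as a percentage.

By spousal attribution (R2), Zara Kowalski is treated as also owning Tobias Ferreira's interest in Copperline Textiles S.p.A, giving 57% + 9% = 66%.
Chain via Copperline Textiles S.p.A. → Northgate Industries Corp. (R3): 66% × 87% × 27% = 15.5034% of Redpoint Media Ltd.
Chain via Quarry Mining NL → Halcyon Partners LP (R3): 30% × 19% × 47% = 2.679% of Redpoint Media Ltd.
Aggregating (R1): 15.5034% + 2.679% = 18.1824%.

18.1824%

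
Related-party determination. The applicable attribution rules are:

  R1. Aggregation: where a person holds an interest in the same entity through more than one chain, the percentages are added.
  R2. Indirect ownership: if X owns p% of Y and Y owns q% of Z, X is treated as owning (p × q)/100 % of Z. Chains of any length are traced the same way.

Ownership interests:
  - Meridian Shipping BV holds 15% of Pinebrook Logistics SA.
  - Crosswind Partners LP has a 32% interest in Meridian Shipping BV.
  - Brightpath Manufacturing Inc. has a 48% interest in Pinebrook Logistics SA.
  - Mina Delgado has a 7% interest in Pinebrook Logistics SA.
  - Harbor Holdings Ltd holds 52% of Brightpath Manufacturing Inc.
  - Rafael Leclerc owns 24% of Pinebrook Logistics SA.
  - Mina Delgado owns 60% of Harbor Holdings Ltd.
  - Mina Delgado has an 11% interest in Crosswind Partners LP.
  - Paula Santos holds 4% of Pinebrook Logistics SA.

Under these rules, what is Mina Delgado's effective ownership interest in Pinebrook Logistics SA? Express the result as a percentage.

Chain via Crosswind Partners LP → Meridian Shipping BV (R2): 11% × 32% × 15% = 0.528% of Pinebrook Logistics SA.
Chain via Harbor Holdings Ltd → Brightpath Manufacturing Inc. (R2): 60% × 52% × 48% = 14.976% of Pinebrook Logistics SA.
Direct interest in Pinebrook Logistics SA: 7%.
Aggregating (R1): 0.528% + 14.976% + 7% = 22.504%.

22.504%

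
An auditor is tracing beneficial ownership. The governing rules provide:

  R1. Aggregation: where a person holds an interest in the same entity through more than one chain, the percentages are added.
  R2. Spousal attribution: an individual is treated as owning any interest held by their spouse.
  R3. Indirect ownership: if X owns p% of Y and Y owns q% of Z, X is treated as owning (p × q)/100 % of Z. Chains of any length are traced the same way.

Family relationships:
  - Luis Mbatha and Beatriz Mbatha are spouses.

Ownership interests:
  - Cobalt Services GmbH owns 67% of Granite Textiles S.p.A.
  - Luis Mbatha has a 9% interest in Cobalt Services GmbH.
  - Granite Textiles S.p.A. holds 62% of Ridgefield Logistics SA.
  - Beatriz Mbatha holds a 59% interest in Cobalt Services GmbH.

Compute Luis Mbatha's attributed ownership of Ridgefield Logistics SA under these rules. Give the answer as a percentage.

By spousal attribution (R2), Luis Mbatha is treated as also owning Beatriz Mbatha's interest in Cobalt Services GmbH, giving 9% + 59% = 68%.
Chain via Cobalt Services GmbH → Granite Textiles S.p.A. (R3): 68% × 67% × 62% = 28.2472% of Ridgefield Logistics SA.

28.2472%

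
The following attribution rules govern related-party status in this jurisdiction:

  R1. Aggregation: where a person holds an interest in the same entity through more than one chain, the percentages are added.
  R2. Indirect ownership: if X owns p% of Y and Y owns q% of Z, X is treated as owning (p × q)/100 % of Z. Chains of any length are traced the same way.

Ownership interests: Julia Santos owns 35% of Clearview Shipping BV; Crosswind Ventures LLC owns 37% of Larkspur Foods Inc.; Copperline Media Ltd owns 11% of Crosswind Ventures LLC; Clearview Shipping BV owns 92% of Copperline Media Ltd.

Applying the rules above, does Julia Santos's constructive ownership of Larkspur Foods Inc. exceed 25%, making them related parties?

No

Chain via Clearview Shipping BV → Copperline Media Ltd → Crosswind Ventures LLC (R2): 35% × 92% × 11% × 37% = 1.31054% of Larkspur Foods Inc.
1.31054% does not exceed the 25% threshold, so Julia is not a related party to Larkspur Foods Inc.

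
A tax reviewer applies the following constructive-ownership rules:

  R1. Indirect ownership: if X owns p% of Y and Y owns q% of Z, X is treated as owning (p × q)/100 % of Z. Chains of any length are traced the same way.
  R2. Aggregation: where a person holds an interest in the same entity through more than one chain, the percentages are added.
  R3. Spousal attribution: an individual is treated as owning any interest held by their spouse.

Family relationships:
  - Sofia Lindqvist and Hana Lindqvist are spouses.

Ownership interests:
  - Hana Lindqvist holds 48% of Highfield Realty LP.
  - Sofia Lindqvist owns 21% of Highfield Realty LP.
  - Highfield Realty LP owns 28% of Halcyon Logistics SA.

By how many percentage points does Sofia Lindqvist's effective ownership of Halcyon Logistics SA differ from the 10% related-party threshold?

9.32

By spousal attribution (R3), Sofia Lindqvist is treated as also owning Hana Lindqvist's interest in Highfield Realty LP, giving 21% + 48% = 69%.
Chain via Highfield Realty LP (R1): 69% × 28% = 19.32% of Halcyon Logistics SA.
19.32% exceeds the 10% threshold by 9.32 percentage points.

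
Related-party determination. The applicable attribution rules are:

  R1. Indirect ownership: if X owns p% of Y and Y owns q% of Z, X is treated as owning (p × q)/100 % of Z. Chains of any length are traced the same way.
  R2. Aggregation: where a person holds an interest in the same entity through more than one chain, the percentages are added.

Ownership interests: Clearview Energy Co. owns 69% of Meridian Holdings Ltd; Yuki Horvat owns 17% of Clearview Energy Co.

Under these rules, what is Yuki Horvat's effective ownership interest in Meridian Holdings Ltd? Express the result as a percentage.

11.73%

Chain via Clearview Energy Co. (R1): 17% × 69% = 11.73% of Meridian Holdings Ltd.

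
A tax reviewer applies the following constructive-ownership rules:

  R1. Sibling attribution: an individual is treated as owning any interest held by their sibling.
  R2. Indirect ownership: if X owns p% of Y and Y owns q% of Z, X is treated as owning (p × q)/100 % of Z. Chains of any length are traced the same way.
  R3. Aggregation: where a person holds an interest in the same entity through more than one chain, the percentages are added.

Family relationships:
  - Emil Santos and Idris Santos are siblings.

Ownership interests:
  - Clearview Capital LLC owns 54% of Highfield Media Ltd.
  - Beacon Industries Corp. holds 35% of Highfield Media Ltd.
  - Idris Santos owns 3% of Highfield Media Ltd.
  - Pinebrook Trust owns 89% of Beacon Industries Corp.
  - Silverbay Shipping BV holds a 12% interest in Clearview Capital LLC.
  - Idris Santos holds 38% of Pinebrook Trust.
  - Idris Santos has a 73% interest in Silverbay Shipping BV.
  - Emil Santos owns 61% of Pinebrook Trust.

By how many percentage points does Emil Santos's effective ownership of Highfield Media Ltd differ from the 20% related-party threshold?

By sibling attribution (R1), Emil Santos is treated as also owning Idris Santos's interest in Pinebrook Trust, giving 61% + 38% = 99%.
By sibling attribution (R1), Emil Santos is treated as owning Idris Santos's 73% interest in Silverbay Shipping BV.
By sibling attribution (R1), Emil Santos is treated as owning Idris Santos's 3% interest in Highfield Media Ltd.
Chain via Pinebrook Trust → Beacon Industries Corp. (R2): 99% × 89% × 35% = 30.8385% of Highfield Media Ltd.
Chain via Silverbay Shipping BV → Clearview Capital LLC (R2): 73% × 12% × 54% = 4.7304% of Highfield Media Ltd.
Direct interest in Highfield Media Ltd: 3%.
Aggregating (R3): 30.8385% + 4.7304% + 3% = 38.5689%.
38.5689% exceeds the 20% threshold by 18.5689 percentage points.

18.5689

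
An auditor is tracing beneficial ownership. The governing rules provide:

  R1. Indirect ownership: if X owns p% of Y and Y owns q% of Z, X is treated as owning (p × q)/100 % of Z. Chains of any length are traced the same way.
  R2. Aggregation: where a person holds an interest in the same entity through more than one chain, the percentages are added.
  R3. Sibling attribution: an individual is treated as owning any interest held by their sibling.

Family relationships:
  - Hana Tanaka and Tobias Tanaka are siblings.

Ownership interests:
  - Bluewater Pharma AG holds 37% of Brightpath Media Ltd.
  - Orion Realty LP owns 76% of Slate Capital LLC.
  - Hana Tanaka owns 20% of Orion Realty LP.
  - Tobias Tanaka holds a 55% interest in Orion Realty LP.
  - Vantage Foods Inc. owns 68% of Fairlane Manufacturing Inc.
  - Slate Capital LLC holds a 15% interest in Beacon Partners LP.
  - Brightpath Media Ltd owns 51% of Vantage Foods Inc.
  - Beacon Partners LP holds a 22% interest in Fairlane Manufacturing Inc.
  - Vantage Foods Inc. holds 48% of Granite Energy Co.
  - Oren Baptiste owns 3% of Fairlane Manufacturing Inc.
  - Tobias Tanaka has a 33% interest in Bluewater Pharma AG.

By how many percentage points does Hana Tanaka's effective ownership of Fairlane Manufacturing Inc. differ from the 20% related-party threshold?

By sibling attribution (R3), Hana Tanaka is treated as also owning Tobias Tanaka's interest in Orion Realty LP, giving 20% + 55% = 75%.
By sibling attribution (R3), Hana Tanaka is treated as owning Tobias Tanaka's 33% interest in Bluewater Pharma AG.
Chain via Orion Realty LP → Slate Capital LLC → Beacon Partners LP (R1): 75% × 76% × 15% × 22% = 1.881% of Fairlane Manufacturing Inc.
Chain via Bluewater Pharma AG → Brightpath Media Ltd → Vantage Foods Inc. (R1): 33% × 37% × 51% × 68% = 4.234428% of Fairlane Manufacturing Inc.
Aggregating (R2): 1.881% + 4.234428% = 6.115428%.
6.115428% falls short of the 20% threshold by 13.884572 percentage points.

13.884572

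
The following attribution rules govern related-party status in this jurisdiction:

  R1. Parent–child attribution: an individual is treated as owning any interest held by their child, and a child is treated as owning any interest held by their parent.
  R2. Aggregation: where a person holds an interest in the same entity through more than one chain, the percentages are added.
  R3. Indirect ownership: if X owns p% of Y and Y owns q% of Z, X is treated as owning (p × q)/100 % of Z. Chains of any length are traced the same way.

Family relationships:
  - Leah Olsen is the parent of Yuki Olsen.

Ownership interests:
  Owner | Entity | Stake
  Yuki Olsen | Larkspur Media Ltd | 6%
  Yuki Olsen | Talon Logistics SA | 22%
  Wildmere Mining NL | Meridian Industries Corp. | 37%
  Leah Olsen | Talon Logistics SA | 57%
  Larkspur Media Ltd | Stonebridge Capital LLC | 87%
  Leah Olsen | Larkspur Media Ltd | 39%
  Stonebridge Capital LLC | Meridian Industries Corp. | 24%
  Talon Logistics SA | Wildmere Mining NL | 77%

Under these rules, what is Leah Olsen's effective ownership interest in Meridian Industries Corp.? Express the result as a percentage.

31.9031%

By parent–child attribution (R1), Leah Olsen is treated as also owning Yuki Olsen's interest in Larkspur Media Ltd, giving 39% + 6% = 45%.
By parent–child attribution (R1), Leah Olsen is treated as also owning Yuki Olsen's interest in Talon Logistics SA, giving 57% + 22% = 79%.
Chain via Larkspur Media Ltd → Stonebridge Capital LLC (R3): 45% × 87% × 24% = 9.396% of Meridian Industries Corp.
Chain via Talon Logistics SA → Wildmere Mining NL (R3): 79% × 77% × 37% = 22.5071% of Meridian Industries Corp.
Aggregating (R2): 9.396% + 22.5071% = 31.9031%.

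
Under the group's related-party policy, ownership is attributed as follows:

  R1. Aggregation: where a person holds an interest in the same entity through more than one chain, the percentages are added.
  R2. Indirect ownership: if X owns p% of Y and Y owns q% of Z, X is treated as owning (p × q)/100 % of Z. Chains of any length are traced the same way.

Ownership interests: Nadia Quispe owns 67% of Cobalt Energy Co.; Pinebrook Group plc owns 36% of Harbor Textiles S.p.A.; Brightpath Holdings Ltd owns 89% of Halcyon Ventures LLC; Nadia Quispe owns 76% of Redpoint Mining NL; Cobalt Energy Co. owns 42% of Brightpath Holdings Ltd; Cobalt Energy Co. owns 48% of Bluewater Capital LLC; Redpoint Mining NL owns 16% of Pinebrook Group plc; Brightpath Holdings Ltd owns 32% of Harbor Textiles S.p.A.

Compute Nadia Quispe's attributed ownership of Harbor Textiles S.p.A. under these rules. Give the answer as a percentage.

13.3824%

Chain via Redpoint Mining NL → Pinebrook Group plc (R2): 76% × 16% × 36% = 4.3776% of Harbor Textiles S.p.A.
Chain via Cobalt Energy Co. → Brightpath Holdings Ltd (R2): 67% × 42% × 32% = 9.0048% of Harbor Textiles S.p.A.
Aggregating (R1): 4.3776% + 9.0048% = 13.3824%.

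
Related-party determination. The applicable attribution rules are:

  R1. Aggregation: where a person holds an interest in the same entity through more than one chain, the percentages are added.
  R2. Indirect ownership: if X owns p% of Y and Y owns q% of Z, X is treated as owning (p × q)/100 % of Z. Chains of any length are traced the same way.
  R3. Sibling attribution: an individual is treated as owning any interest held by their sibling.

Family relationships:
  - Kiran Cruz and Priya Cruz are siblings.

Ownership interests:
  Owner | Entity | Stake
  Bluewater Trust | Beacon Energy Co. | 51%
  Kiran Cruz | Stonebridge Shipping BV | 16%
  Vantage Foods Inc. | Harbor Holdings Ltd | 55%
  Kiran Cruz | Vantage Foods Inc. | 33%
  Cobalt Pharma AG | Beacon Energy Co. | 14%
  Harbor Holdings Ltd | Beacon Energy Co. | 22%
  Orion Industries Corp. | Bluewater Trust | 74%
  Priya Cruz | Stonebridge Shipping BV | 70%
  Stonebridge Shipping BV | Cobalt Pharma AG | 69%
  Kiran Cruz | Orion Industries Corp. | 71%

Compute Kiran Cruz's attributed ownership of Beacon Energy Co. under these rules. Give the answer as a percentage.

39.096%

By sibling attribution (R3), Kiran Cruz is treated as also owning Priya Cruz's interest in Stonebridge Shipping BV, giving 16% + 70% = 86%.
Chain via Vantage Foods Inc. → Harbor Holdings Ltd (R2): 33% × 55% × 22% = 3.993% of Beacon Energy Co.
Chain via Orion Industries Corp. → Bluewater Trust (R2): 71% × 74% × 51% = 26.7954% of Beacon Energy Co.
Chain via Stonebridge Shipping BV → Cobalt Pharma AG (R2): 86% × 69% × 14% = 8.3076% of Beacon Energy Co.
Aggregating (R1): 3.993% + 26.7954% + 8.3076% = 39.096%.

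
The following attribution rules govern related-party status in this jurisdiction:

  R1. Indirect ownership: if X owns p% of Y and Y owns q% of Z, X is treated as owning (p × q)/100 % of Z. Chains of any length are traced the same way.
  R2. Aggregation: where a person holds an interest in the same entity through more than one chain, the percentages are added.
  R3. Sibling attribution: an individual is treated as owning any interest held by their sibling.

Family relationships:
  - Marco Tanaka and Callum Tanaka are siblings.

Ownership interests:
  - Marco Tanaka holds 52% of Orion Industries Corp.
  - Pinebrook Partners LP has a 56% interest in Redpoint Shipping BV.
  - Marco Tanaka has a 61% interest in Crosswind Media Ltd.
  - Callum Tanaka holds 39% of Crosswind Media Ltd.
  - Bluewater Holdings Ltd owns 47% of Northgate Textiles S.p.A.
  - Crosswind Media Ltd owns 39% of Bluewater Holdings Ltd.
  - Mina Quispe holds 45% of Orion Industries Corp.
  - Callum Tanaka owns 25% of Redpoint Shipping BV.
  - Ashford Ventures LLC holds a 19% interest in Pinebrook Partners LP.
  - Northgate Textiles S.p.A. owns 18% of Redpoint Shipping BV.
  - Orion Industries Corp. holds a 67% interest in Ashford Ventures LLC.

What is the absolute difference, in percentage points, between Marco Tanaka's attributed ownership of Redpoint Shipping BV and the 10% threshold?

By sibling attribution (R3), Marco Tanaka is treated as also owning Callum Tanaka's interest in Crosswind Media Ltd, giving 61% + 39% = 100%.
By sibling attribution (R3), Marco Tanaka is treated as owning Callum Tanaka's 25% interest in Redpoint Shipping BV.
Chain via Crosswind Media Ltd → Bluewater Holdings Ltd → Northgate Textiles S.p.A. (R1): 100% × 39% × 47% × 18% = 3.2994% of Redpoint Shipping BV.
Chain via Orion Industries Corp. → Ashford Ventures LLC → Pinebrook Partners LP (R1): 52% × 67% × 19% × 56% = 3.706976% of Redpoint Shipping BV.
Direct interest in Redpoint Shipping BV: 25%.
Aggregating (R2): 3.2994% + 3.706976% + 25% = 32.006376%.
32.006376% exceeds the 10% threshold by 22.006376 percentage points.

22.006376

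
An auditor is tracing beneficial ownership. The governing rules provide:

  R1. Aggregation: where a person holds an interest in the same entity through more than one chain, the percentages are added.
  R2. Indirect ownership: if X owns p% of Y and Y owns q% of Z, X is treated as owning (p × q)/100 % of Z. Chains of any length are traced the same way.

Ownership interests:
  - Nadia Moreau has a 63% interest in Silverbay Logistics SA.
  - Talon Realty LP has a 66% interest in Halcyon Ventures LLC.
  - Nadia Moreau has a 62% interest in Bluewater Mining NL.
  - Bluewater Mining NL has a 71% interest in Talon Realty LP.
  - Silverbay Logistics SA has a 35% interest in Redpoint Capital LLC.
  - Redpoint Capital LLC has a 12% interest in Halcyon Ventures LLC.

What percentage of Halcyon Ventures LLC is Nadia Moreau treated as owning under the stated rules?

Chain via Silverbay Logistics SA → Redpoint Capital LLC (R2): 63% × 35% × 12% = 2.646% of Halcyon Ventures LLC.
Chain via Bluewater Mining NL → Talon Realty LP (R2): 62% × 71% × 66% = 29.0532% of Halcyon Ventures LLC.
Aggregating (R1): 2.646% + 29.0532% = 31.6992%.

31.6992%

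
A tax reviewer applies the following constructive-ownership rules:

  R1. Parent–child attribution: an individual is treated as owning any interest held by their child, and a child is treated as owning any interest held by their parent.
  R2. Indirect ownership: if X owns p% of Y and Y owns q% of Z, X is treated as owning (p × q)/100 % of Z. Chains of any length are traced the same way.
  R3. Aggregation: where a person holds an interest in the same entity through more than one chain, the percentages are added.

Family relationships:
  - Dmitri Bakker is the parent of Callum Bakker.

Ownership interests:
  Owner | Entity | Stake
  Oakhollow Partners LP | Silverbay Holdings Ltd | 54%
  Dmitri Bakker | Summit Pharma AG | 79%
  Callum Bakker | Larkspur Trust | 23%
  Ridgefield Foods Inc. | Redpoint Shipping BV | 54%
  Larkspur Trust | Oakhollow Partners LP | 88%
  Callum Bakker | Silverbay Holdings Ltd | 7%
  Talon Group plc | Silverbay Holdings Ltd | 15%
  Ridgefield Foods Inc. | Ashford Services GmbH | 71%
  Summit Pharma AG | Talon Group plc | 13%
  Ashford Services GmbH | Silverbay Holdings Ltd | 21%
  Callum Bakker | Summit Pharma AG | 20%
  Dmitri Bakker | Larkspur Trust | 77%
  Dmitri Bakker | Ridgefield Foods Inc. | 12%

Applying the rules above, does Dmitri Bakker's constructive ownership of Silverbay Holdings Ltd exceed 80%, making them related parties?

By parent–child attribution (R1), Dmitri Bakker is treated as also owning Callum Bakker's interest in Larkspur Trust, giving 77% + 23% = 100%.
By parent–child attribution (R1), Dmitri Bakker is treated as also owning Callum Bakker's interest in Summit Pharma AG, giving 79% + 20% = 99%.
By parent–child attribution (R1), Dmitri Bakker is treated as owning Callum Bakker's 7% interest in Silverbay Holdings Ltd.
Chain via Larkspur Trust → Oakhollow Partners LP (R2): 100% × 88% × 54% = 47.52% of Silverbay Holdings Ltd.
Chain via Ridgefield Foods Inc. → Ashford Services GmbH (R2): 12% × 71% × 21% = 1.7892% of Silverbay Holdings Ltd.
Chain via Summit Pharma AG → Talon Group plc (R2): 99% × 13% × 15% = 1.9305% of Silverbay Holdings Ltd.
Direct interest in Silverbay Holdings Ltd: 7%.
Aggregating (R3): 47.52% + 1.7892% + 1.9305% + 7% = 58.2397%.
58.2397% does not exceed the 80% threshold, so Dmitri is not a related party to Silverbay Holdings Ltd.

No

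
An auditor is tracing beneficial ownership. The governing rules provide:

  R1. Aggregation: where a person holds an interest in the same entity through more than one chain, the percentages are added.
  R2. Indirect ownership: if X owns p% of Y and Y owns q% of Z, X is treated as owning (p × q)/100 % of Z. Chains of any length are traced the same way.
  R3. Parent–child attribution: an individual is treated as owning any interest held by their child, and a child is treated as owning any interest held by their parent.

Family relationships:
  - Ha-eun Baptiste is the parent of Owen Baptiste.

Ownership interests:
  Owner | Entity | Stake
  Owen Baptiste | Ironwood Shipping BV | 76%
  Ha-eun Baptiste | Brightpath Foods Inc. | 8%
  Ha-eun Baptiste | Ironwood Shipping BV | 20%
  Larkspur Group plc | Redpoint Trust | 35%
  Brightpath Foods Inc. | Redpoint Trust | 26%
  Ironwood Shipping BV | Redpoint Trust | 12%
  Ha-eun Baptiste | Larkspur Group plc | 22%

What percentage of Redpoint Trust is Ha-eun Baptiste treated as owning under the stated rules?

By parent–child attribution (R3), Ha-eun Baptiste is treated as also owning Owen Baptiste's interest in Ironwood Shipping BV, giving 20% + 76% = 96%.
Chain via Ironwood Shipping BV (R2): 96% × 12% = 11.52% of Redpoint Trust.
Chain via Larkspur Group plc (R2): 22% × 35% = 7.7% of Redpoint Trust.
Chain via Brightpath Foods Inc. (R2): 8% × 26% = 2.08% of Redpoint Trust.
Aggregating (R1): 11.52% + 7.7% + 2.08% = 21.3%.

21.3%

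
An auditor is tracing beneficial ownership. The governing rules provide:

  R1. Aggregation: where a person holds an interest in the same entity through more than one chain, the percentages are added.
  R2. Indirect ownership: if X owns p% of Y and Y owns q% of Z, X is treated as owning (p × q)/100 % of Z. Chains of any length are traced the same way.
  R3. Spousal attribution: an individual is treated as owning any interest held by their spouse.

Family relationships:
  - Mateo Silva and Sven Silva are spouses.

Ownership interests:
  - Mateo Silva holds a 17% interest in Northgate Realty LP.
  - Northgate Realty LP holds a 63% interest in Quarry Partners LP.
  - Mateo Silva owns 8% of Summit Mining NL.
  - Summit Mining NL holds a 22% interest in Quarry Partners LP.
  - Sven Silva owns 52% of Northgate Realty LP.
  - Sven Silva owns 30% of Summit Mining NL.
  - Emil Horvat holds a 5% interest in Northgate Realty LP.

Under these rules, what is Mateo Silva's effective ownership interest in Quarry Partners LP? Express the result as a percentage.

51.83%

By spousal attribution (R3), Mateo Silva is treated as also owning Sven Silva's interest in Summit Mining NL, giving 8% + 30% = 38%.
By spousal attribution (R3), Mateo Silva is treated as also owning Sven Silva's interest in Northgate Realty LP, giving 17% + 52% = 69%.
Chain via Summit Mining NL (R2): 38% × 22% = 8.36% of Quarry Partners LP.
Chain via Northgate Realty LP (R2): 69% × 63% = 43.47% of Quarry Partners LP.
Aggregating (R1): 8.36% + 43.47% = 51.83%.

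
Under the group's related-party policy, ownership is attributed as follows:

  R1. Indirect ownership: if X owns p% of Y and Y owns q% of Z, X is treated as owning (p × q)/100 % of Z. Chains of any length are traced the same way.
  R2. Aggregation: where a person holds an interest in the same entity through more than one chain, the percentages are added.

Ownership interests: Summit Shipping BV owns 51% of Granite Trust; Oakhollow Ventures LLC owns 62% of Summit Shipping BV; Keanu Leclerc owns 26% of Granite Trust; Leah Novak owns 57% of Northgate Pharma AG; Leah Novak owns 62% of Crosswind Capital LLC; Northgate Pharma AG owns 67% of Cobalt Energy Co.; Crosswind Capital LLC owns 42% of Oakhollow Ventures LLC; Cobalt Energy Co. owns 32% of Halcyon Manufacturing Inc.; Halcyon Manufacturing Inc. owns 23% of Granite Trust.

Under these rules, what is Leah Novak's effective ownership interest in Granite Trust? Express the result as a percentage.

Chain via Northgate Pharma AG → Cobalt Energy Co. → Halcyon Manufacturing Inc. (R1): 57% × 67% × 32% × 23% = 2.810784% of Granite Trust.
Chain via Crosswind Capital LLC → Oakhollow Ventures LLC → Summit Shipping BV (R1): 62% × 42% × 62% × 51% = 8.233848% of Granite Trust.
Aggregating (R2): 2.810784% + 8.233848% = 11.044632%.

11.044632%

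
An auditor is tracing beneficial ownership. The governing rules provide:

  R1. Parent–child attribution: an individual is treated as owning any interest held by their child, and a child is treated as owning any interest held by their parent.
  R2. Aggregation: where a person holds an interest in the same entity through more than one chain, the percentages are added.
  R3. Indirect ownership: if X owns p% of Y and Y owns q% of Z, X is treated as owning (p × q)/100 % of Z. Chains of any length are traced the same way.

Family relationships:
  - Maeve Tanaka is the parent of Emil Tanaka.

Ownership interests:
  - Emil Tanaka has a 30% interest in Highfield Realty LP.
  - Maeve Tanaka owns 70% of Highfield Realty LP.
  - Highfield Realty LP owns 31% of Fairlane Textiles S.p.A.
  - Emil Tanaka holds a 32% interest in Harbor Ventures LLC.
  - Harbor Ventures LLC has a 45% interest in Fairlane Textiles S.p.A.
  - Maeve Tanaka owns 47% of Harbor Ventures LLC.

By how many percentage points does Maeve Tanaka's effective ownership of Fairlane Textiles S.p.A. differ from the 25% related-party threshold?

41.55

By parent–child attribution (R1), Maeve Tanaka is treated as also owning Emil Tanaka's interest in Harbor Ventures LLC, giving 47% + 32% = 79%.
By parent–child attribution (R1), Maeve Tanaka is treated as also owning Emil Tanaka's interest in Highfield Realty LP, giving 70% + 30% = 100%.
Chain via Harbor Ventures LLC (R3): 79% × 45% = 35.55% of Fairlane Textiles S.p.A.
Chain via Highfield Realty LP (R3): 100% × 31% = 31% of Fairlane Textiles S.p.A.
Aggregating (R2): 35.55% + 31% = 66.55%.
66.55% exceeds the 25% threshold by 41.55 percentage points.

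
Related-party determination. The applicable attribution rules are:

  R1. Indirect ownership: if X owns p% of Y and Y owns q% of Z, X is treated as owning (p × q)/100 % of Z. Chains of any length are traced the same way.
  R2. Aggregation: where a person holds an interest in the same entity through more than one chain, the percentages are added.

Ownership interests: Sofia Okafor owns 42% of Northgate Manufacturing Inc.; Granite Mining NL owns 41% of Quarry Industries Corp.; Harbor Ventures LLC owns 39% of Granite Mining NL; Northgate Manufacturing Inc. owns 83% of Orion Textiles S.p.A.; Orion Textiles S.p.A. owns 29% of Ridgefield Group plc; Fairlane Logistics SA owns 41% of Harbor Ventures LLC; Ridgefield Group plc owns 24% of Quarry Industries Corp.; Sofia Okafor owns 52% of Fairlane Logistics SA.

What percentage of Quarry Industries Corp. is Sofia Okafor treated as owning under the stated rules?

5.835324%

Chain via Northgate Manufacturing Inc. → Orion Textiles S.p.A. → Ridgefield Group plc (R1): 42% × 83% × 29% × 24% = 2.426256% of Quarry Industries Corp.
Chain via Fairlane Logistics SA → Harbor Ventures LLC → Granite Mining NL (R1): 52% × 41% × 39% × 41% = 3.409068% of Quarry Industries Corp.
Aggregating (R2): 2.426256% + 3.409068% = 5.835324%.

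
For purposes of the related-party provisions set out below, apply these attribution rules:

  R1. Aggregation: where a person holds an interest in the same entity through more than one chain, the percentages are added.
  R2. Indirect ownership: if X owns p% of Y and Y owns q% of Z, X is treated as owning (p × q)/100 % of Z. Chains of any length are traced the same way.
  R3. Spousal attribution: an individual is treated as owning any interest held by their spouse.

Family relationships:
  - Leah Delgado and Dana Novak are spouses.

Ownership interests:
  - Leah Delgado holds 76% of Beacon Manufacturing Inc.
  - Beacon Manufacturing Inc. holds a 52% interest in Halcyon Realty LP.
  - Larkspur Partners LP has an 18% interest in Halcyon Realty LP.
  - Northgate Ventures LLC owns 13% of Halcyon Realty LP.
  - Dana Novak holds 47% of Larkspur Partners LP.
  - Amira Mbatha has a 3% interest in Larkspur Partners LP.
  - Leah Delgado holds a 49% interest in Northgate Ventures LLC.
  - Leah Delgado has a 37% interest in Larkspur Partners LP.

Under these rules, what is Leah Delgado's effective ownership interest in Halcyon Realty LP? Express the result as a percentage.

61.01%

By spousal attribution (R3), Leah Delgado is treated as also owning Dana Novak's interest in Larkspur Partners LP, giving 37% + 47% = 84%.
Chain via Larkspur Partners LP (R2): 84% × 18% = 15.12% of Halcyon Realty LP.
Chain via Beacon Manufacturing Inc. (R2): 76% × 52% = 39.52% of Halcyon Realty LP.
Chain via Northgate Ventures LLC (R2): 49% × 13% = 6.37% of Halcyon Realty LP.
Aggregating (R1): 15.12% + 39.52% + 6.37% = 61.01%.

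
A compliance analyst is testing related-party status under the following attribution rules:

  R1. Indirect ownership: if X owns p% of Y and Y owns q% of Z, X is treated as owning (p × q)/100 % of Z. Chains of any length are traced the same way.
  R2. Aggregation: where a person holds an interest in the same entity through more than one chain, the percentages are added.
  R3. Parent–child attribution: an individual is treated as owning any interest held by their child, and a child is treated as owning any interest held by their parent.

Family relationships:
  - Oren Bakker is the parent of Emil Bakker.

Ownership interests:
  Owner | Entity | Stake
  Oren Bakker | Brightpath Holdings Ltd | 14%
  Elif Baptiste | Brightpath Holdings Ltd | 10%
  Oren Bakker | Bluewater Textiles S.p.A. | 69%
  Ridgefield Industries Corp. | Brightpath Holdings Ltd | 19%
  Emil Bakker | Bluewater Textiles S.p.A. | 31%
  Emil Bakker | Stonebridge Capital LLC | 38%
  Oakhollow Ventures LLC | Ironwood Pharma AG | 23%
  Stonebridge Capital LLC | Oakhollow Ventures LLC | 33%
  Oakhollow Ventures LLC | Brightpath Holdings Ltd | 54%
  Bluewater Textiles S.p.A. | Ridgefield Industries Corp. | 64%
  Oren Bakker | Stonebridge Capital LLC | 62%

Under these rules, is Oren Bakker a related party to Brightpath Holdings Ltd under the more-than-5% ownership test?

Yes

By parent–child attribution (R3), Oren Bakker is treated as also owning Emil Bakker's interest in Bluewater Textiles S.p.A, giving 69% + 31% = 100%.
By parent–child attribution (R3), Oren Bakker is treated as also owning Emil Bakker's interest in Stonebridge Capital LLC, giving 62% + 38% = 100%.
Chain via Bluewater Textiles S.p.A. → Ridgefield Industries Corp. (R1): 100% × 64% × 19% = 12.16% of Brightpath Holdings Ltd.
Chain via Stonebridge Capital LLC → Oakhollow Ventures LLC (R1): 100% × 33% × 54% = 17.82% of Brightpath Holdings Ltd.
Direct interest in Brightpath Holdings Ltd: 14%.
Aggregating (R2): 12.16% + 17.82% + 14% = 43.98%.
43.98% exceeds the 5% threshold, so Oren is a related party to Brightpath Holdings Ltd.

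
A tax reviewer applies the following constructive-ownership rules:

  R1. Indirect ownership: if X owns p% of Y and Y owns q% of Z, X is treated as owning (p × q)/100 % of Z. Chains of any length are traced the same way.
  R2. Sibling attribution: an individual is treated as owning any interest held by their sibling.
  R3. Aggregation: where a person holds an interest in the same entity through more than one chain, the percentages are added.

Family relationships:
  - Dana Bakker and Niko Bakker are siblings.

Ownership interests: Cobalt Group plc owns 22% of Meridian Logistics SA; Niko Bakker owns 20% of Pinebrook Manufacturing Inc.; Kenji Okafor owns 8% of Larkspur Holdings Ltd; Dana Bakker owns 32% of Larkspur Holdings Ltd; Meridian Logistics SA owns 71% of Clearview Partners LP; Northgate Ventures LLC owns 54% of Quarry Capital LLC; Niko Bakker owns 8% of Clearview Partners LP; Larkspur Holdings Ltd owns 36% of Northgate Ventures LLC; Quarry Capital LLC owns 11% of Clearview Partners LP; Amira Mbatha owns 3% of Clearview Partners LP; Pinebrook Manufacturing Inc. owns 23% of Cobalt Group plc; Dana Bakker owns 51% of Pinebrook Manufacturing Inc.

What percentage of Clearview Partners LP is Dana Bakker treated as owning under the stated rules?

By sibling attribution (R2), Dana Bakker is treated as also owning Niko Bakker's interest in Pinebrook Manufacturing Inc, giving 51% + 20% = 71%.
By sibling attribution (R2), Dana Bakker is treated as owning Niko Bakker's 8% interest in Clearview Partners LP.
Chain via Larkspur Holdings Ltd → Northgate Ventures LLC → Quarry Capital LLC (R1): 32% × 36% × 54% × 11% = 0.684288% of Clearview Partners LP.
Chain via Pinebrook Manufacturing Inc. → Cobalt Group plc → Meridian Logistics SA (R1): 71% × 23% × 22% × 71% = 2.550746% of Clearview Partners LP.
Direct interest in Clearview Partners LP: 8%.
Aggregating (R3): 0.684288% + 2.550746% + 8% = 11.235034%.

11.235034%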